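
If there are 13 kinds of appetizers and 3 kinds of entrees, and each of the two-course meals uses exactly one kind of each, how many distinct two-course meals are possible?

By the multiplication principle: 13 x 3.

Final answer: 39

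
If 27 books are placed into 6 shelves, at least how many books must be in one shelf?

By the pigeonhole principle: ceiling(27/6).

Final answer: 5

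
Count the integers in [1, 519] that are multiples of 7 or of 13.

Multiples of 7: 74. Multiples of 13: 39. Of both (lcm=91): 5.
By inclusion-exclusion: 74 + 39 - 5.

Final answer: 108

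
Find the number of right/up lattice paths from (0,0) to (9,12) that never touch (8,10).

Total paths to (9,12): C(21,12) = 293930.
Paths through (8,10): C(18,10) x C(3,2) = 131274.
Avoiding (8,10): 293930 - 131274.

Final answer: 162656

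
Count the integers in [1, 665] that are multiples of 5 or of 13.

Multiples of 5: 133. Multiples of 13: 51. Of both (lcm=65): 10.
By inclusion-exclusion: 133 + 51 - 10.

Final answer: 174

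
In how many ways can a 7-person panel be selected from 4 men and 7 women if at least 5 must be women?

Sum over valid woman counts:
C(7,5)C(4,2) = 126
C(7,6)C(4,1) = 28
C(7,7)C(4,0) = 1
Total: 126 + 28 + 1.

Final answer: 155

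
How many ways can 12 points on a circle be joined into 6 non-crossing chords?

This is counted by the nth Catalan number C_n. Here n = 12/2 = 6.
Using C_0 = 1 and C_(k+1) = C_k x 2(2k+1)/(k+2), build up term by term: C_1=1, C_2=2, C_3=5, C_4=14, C_5=42, C_6=132.

Final answer: C_{6} = 132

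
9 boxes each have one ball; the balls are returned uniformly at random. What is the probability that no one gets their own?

D(n) = (n-1)(D(n-1) + D(n-2)), D(0)=1, D(1)=0.
Building up: D(2)=1, D(3)=2, D(4)=9, D(5)=44, D(6)=265, D(7)=1854, D(8)=14833, D(9)=133496.
Total arrangements: 9! = 362880.
Probability = D(9)/9! = 16687/45360.

Final answer: D(9)/9! = 133496/362880 = 0.367879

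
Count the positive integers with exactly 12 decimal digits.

These are the integers in [10^11, 10^12), so the count is 10^12 - 10^11 = 9 x 10^11.

Final answer: 900000000000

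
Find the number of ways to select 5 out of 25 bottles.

C(25,5) = 25!/(5! x (25-5)!).

Final answer: C(25,5) = 53130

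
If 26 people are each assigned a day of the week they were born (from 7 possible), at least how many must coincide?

There are 7 possible values for day of the week they were born. With 26 people and 7 categories, by pigeonhole: ceiling(26/7).

Final answer: 4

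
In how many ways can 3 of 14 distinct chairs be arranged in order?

P(14,3) = 14!/(14-3)! = 14!/11!.

Final answer: P(14,3) = 2184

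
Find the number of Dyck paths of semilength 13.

Total monotonic paths to (13,13): C(26,13) = 10400600.
Reflecting each bad path at its first crossing gives a bijection with paths to (12,14): C(26,14) = 9657700.
Valid Dyck paths: 10400600 - 9657700.
(This is the Catalan number C_{13}.)

Final answer: C_{13} = 742900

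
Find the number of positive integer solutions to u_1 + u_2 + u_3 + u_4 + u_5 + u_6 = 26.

Substitute u'_i = u_i - 1 (so u'_i >= 0). Then sum u'_i = 26 - 6 = 20.
Stars and bars: C(20+6-1, 6-1) = C(25,5).

Final answer: C(25,5) = 53130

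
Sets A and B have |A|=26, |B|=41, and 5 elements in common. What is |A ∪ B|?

|A union B| = |A| + |B| - |A intersect B| = 26 + 41 - 5.

Final answer: 62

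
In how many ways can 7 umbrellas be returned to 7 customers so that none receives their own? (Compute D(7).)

Use the recurrence D(n) = (n-1)(D(n-1) + D(n-2)) with D(0)=1, D(1)=0.
D(2) = 1 x (0 + 1) = 1
D(3) = 2 x (1 + 0) = 2
D(4) = 3 x (2 + 1) = 9
D(5) = 4 x (9 + 2) = 44
D(6) = 5 x (44 + 9) = 265
D(7) = 6 x (D(6) + D(5)) = 6 x (265 + 44)

Final answer: D(7) = 1854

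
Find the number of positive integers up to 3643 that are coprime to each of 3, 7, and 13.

|div by 3|=1214, |div by 7|=520, |div by 13|=280.
|div by 3&7|=173, |div by 3&13|=93, |div by 7&13|=40, |div by all|=13.
By inclusion-exclusion, divisible by at least one: 1214+520+280-173-93-40+13 = 1721.
Not divisible by any: 3643 - 1721.

Final answer: 1922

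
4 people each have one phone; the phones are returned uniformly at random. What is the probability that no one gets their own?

D(n) = (n-1)(D(n-1) + D(n-2)), D(0)=1, D(1)=0.
Building up: D(2)=1, D(3)=2, D(4)=9.
Total arrangements: 4! = 24.
Probability = D(4)/4! = 3/8.

Final answer: D(4)/4! = 9/24 = 0.375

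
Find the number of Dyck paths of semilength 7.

Total monotonic paths to (7,7): C(14,7) = 3432.
By the reflection principle, paths that go above the diagonal number C(14,8) = 3003.
Valid Dyck paths: 3432 - 3003.
(These counts are the Catalan numbers.)

Final answer: C_{7} = 429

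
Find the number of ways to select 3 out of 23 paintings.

C(23,3) = 23!/(3! x (23-3)!).

Final answer: C(23,3) = 1771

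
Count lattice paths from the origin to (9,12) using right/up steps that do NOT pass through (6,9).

Total paths to (9,12): C(21,12) = 293930.
Paths through (6,9): C(15,9) x C(6,3) = 100100.
Avoiding (6,9): 293930 - 100100.

Final answer: 193830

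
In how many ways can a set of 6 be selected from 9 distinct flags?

C(9,6) = 9!/(6! x (9-6)!).

Final answer: C(9,6) = 84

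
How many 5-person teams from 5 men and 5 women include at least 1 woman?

Sum over valid woman counts:
C(5,1)C(5,4) = 25
C(5,2)C(5,3) = 100
C(5,3)C(5,2) = 100
C(5,4)C(5,1) = 25
C(5,5)C(5,0) = 1
Total: 25 + 100 + 100 + 25 + 1.

Final answer: 251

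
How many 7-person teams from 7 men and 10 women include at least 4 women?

Sum over valid woman counts:
C(10,4)C(7,3) = 7350
C(10,5)C(7,2) = 5292
C(10,6)C(7,1) = 1470
C(10,7)C(7,0) = 120
Total: 7350 + 5292 + 1470 + 120.

Final answer: 14232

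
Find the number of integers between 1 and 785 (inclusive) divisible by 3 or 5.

Multiples of 3: 261. Multiples of 5: 157. Of both (lcm=15): 52.
By inclusion-exclusion: 261 + 157 - 52.

Final answer: 366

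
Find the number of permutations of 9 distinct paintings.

The number of ways to arrange 9 distinct objects is 9!.

Final answer: 9! = 362880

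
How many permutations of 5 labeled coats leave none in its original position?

D(n) = (n-1)(D(n-1) + D(n-2)), D(0)=1, D(1)=0.
D(2) = 1 x (0 + 1) = 1
D(3) = 2 x (1 + 0) = 2
D(4) = 3 x (2 + 1) = 9
D(5) = 4 x (D(4) + D(3)) = 4 x (9 + 2)

Final answer: D(5) = 44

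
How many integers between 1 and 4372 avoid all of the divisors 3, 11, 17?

|div by 3|=1457, |div by 11|=397, |div by 17|=257.
|div by 3&11|=132, |div by 3&17|=85, |div by 11&17|=23, |div by all|=7.
By inclusion-exclusion, divisible by at least one: 1457+397+257-132-85-23+7 = 1878.
Not divisible by any: 4372 - 1878.

Final answer: 2494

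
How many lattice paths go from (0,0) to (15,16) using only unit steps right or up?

Each path has 15 right steps and 16 up steps in some order (31 steps total).
Choose which 16 of the 31 steps are up: C(31,16).

Final answer: C(31,16) = 300540195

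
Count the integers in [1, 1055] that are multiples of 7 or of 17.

Multiples of 7: 150. Multiples of 17: 62. Of both (lcm=119): 8.
By inclusion-exclusion: 150 + 62 - 8.

Final answer: 204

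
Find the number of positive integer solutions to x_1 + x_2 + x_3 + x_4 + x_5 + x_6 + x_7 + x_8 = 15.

Substitute x'_i = x_i - 1 (so x'_i >= 0). Then sum x'_i = 15 - 8 = 7.
Stars and bars: C(7+8-1, 8-1) = C(14,7).

Final answer: C(14,7) = 3432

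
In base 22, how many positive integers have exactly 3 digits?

Leading digit: 21 options (nonzero). Other 2 digit(s): 22 options each.
Total: 21 x 22^2.

Final answer: 10164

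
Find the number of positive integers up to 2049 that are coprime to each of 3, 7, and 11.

|div by 3|=683, |div by 7|=292, |div by 11|=186.
|div by 3&7|=97, |div by 3&11|=62, |div by 7&11|=26, |div by all|=8.
By inclusion-exclusion, divisible by at least one: 683+292+186-97-62-26+8 = 984.
Not divisible by any: 2049 - 984.

Final answer: 1065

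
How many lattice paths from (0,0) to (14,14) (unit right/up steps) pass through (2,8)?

Paths (0,0)->(2,8): C(10,8) = 45.
Paths (2,8)->(14,14): C(18,6) = 18564.
By multiplication principle: 45 x 18564.

Final answer: 835380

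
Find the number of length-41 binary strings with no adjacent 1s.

A valid string ends in 0 (append to any length-(n-1) valid string) or in 01 (append to any length-(n-2) valid string), so a(n) = a(n-1) + a(n-2) with a(1)=2, a(2)=3.
Building up term by term: a(1)=2, a(2)=3, a(3)=5, a(4)=8, a(5)=13, a(6)=21, a(7)=34, a(8)=55, a(9)=89, a(10)=144, a(11)=233, a(12)=377, a(13)=610, a(14)=987, a(15)=1597, a(16)=2584, a(17)=4181, a(18)=6765, a(19)=10946, a(20)=17711, a(21)=28657, a(22)=46368, a(23)=75025, a(24)=121393, a(25)=196418, a(26)=317811, a(27)=514229, a(28)=832040, a(29)=1346269, a(30)=2178309, a(31)=3524578, a(32)=5702887, a(33)=9227465, a(34)=14930352, a(35)=24157817, a(36)=39088169, a(37)=63245986, a(38)=102334155, a(39)=165580141, a(40)=267914296, a(41)=433494437.

Final answer: 433494437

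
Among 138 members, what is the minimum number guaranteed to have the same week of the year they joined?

There are 52 possible values for week of the year they joined. With 138 members and 52 categories, by pigeonhole: ceiling(138/52).

Final answer: 3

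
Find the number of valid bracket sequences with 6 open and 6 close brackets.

This is a standard Catalan-number count: the answer is C_n. Here n = 6 (pairs).
Using C_0 = 1 and C_(k+1) = C_k x 2(2k+1)/(k+2), build up term by term: C_1=1, C_2=2, C_3=5, C_4=14, C_5=42, C_6=132.

Final answer: C_{6} = 132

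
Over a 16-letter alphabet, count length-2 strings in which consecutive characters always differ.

First character: 16 choices. Each subsequent: 15 choices (must differ from the previous one).
Total: 16 x 15^1.

Final answer: 16 x 15^{1} = 240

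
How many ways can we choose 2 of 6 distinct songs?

C(6,2) = 6!/(2! x (6-2)!).

Final answer: C(6,2) = 15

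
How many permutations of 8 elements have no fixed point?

Derangements satisfy D(n) = (n-1)(D(n-1) + D(n-2)), starting from D(0)=1, D(1)=0.
Building up: D(2)=1, D(3)=2, D(4)=9, D(5)=44, D(6)=265, D(7)=1854.
D(8) = 7 x (D(7) + D(6)) = 7 x (1854 + 265).

Final answer: D(8) = 14833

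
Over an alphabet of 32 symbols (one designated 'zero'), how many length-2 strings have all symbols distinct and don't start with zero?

The leading digit has 31 choices (anything but zero); the next has 31 (anything but the first), then 30, and so on, one fewer each time.
Total: 31 x 31.

Final answer: 961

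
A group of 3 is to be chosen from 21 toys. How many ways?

C(21,3) = 21!/(3! x 18!).

Final answer: \binom{21}{3} = 1330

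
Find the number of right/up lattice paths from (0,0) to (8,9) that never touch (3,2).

Total paths to (8,9): C(17,9) = 24310.
Paths through (3,2): C(5,2) x C(12,7) = 7920.
Avoiding (3,2): 24310 - 7920.

Final answer: 16390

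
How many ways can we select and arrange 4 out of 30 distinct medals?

P(30,4) = 30!/(30-4)! = 30!/26!.

Final answer: P(30,4) = 657720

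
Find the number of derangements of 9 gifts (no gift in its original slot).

D(n) = (n-1)(D(n-1) + D(n-2)), D(0)=1, D(1)=0.
D(2) = 1 x (0 + 1) = 1
D(3) = 2 x (1 + 0) = 2
D(4) = 3 x (2 + 1) = 9
D(5) = 4 x (9 + 2) = 44
D(6) = 5 x (44 + 9) = 265
D(7) = 6 x (265 + 44) = 1854
D(8) = 7 x (1854 + 265) = 14833
D(9) = 8 x (D(8) + D(7)) = 8 x (14833 + 1854)

Final answer: D(9) = 133496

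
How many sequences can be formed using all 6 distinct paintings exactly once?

The number of ways to arrange 6 distinct objects is 6!.

Final answer: 6! = 720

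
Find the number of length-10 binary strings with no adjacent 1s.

Classify by the final bit: ...0 gives a(n-1) strings, ...01 gives a(n-2) strings. Thus a(n) = a(n-1) + a(n-2) with a(1)=2, a(2)=3.
Building up term by term: a(1)=2, a(2)=3, a(3)=5, a(4)=8, a(5)=13, a(6)=21, a(7)=34, a(8)=55, a(9)=89, a(10)=144.

Final answer: 144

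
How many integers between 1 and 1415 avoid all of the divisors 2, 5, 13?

|div by 2|=707, |div by 5|=283, |div by 13|=108.
|div by 2&5|=141, |div by 2&13|=54, |div by 5&13|=21, |div by all|=10.
By inclusion-exclusion, divisible by at least one: 707+283+108-141-54-21+10 = 892.
Not divisible by any: 1415 - 892.

Final answer: 523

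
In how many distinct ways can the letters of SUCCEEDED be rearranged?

Letters (C:2, D:2, E:3, S:1, U:1). Total letters: 9.
Permutations = 9!/(3! x 2! x 2!).

Final answer: 15120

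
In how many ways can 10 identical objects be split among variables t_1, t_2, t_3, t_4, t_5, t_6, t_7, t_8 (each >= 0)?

Stars and bars with 10 stars and 7 bars:
C(10+8-1, 8-1) = C(17,7).

Final answer: C(17,7) = 19448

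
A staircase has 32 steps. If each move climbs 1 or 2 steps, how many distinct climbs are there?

Condition on the final move: it is a 1-step (f(n-1) ways to get there) or a 2-step (f(n-2) ways), so f(n) = f(n-1) + f(n-2), with f(1)=1, f(2)=2.
Iterating the recurrence: f(1)=1, f(2)=2, f(3)=3, f(4)=5, f(5)=8, f(6)=13, f(7)=21, f(8)=34, f(9)=55, f(10)=89, f(11)=144, f(12)=233, f(13)=377, f(14)=610, f(15)=987, f(16)=1597, f(17)=2584, f(18)=4181, f(19)=6765, f(20)=10946, f(21)=17711, f(22)=28657, f(23)=46368, f(24)=75025, f(25)=121393, f(26)=196418, f(27)=317811, f(28)=514229, f(29)=832040, f(30)=1346269, f(31)=2178309, f(32)=3524578.

Final answer: 3524578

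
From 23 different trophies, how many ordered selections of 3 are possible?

P(23,3) = 23!/(23-3)! = 23!/20!.

Final answer: P(23,3) = 10626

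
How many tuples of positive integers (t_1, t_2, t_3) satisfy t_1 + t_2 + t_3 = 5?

Substitute t'_i = t_i - 1 (so t'_i >= 0). Then sum t'_i = 5 - 3 = 2.
Stars and bars: C(2+3-1, 3-1) = C(4,2).

Final answer: C(4,2) = 6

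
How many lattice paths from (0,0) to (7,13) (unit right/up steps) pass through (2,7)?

Paths (0,0)->(2,7): C(9,7) = 36.
Paths (2,7)->(7,13): C(11,6) = 462.
By multiplication principle: 36 x 462.

Final answer: 16632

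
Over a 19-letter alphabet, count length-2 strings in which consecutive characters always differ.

First character: 19 choices. Each subsequent: 18 choices (must differ from the previous one).
Total: 19 x 18^1.

Final answer: 19 x 18^{1} = 342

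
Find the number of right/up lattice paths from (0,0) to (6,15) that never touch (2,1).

Total paths to (6,15): C(21,15) = 54264.
Paths through (2,1): C(3,1) x C(18,14) = 9180.
Avoiding (2,1): 54264 - 9180.

Final answer: 45084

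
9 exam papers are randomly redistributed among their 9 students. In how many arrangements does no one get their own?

D(n) = (n-1)(D(n-1) + D(n-2)), D(0)=1, D(1)=0.
D(2) = 1 x (0 + 1) = 1
D(3) = 2 x (1 + 0) = 2
D(4) = 3 x (2 + 1) = 9
D(5) = 4 x (9 + 2) = 44
D(6) = 5 x (44 + 9) = 265
D(7) = 6 x (265 + 44) = 1854
D(8) = 7 x (1854 + 265) = 14833
D(9) = 8 x (D(8) + D(7)) = 8 x (14833 + 1854)

Final answer: D(9) = 133496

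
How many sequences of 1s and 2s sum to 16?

Let f(n) count the ways. The last step is size 1 or 2, so f(n) = f(n-1) + f(n-2) with f(1)=1, f(2)=2.
Computing successive values: f(1)=1, f(2)=2, f(3)=3, f(4)=5, f(5)=8, f(6)=13, f(7)=21, f(8)=34, f(9)=55, f(10)=89, f(11)=144, f(12)=233, f(13)=377, f(14)=610, f(15)=987, f(16)=1597.

Final answer: 1597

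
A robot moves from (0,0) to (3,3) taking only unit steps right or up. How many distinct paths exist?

Each path has 3 right steps and 3 up steps in some order (6 steps total).
Choose which 3 of the 6 steps are up: C(6,3).

Final answer: C(6,3) = 20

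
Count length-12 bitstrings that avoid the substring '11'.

Classify by the final bit: ...0 gives a(n-1) strings, ...01 gives a(n-2) strings. Thus a(n) = a(n-1) + a(n-2) with a(1)=2, a(2)=3.
Iterating the recurrence: a(1)=2, a(2)=3, a(3)=5, a(4)=8, a(5)=13, a(6)=21, a(7)=34, a(8)=55, a(9)=89, a(10)=144, a(11)=233, a(12)=377.

Final answer: 377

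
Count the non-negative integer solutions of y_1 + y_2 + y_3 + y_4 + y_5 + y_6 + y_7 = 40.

Stars and bars with 40 stars and 6 bars:
C(40+7-1, 7-1) = C(46,6).

Final answer: C(46,6) = 9366819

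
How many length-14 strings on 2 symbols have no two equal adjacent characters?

Let g(n) count such strings. g(1) = 2, and each valid string of length n-1 extends in 1 ways (any symbol but the last), so g(n) = 1 g(n-1).
Total: g(14) = 2 x 1^13.

Final answer: 2 x 1^{13} = 2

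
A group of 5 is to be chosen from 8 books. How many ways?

C(8,5) = 8!/(5! x (8-5)!).

Final answer: C(8,5) = 56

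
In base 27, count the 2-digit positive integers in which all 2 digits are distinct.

First digit: 26 (nonzero). Second: 26 (not first). Third: 25, etc.
Total: 26 x 26.

Final answer: 676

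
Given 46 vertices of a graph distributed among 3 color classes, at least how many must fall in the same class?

By pigeonhole with 46 objects and 3 categories: ceiling(46/3).

Final answer: 16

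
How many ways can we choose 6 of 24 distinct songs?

C(24,6) = 24!/(6! x (24-6)!).

Final answer: C(24,6) = 134596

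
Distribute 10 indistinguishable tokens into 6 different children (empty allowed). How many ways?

Stars and bars: C(n+k-1, k-1) = C(15,5).

Final answer: C(15,5) = 3003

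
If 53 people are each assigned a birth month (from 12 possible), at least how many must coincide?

There are 12 possible values for birth month. With 53 people and 12 categories, by pigeonhole: ceiling(53/12).

Final answer: 5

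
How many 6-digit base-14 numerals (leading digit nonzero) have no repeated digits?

First digit: 13 (nonzero). Second: 13 (not first). Third: 12, etc.
Total: 13 x 13 x 12 x 11 x 10 x 9.

Final answer: 2007720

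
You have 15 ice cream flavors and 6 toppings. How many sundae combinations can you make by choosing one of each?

By the multiplication principle: 15 x 6.

Final answer: 90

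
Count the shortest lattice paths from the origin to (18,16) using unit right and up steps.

Each path has 18 right steps and 16 up steps in some order (34 steps total).
Choose which 16 of the 34 steps are up: C(34,16).

Final answer: C(34,16) = 2203961430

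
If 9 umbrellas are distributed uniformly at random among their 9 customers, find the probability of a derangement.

Use the recurrence D(n) = (n-1)(D(n-1) + D(n-2)) with D(0)=1, D(1)=0.
Building up: D(2)=1, D(3)=2, D(4)=9, D(5)=44, D(6)=265, D(7)=1854, D(8)=14833, D(9)=133496.
Total arrangements: 9! = 362880.
Probability = D(9)/9! = 16687/45360.

Final answer: D(9)/9! = 133496/362880 = 0.367879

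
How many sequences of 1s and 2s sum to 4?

Let f(n) be the number of climbs. Removing the last move (1 or 2 steps) gives f(n) = f(n-1) + f(n-2); base cases f(1)=1, f(2)=2.
Computing successive values: f(1)=1, f(2)=2, f(3)=3, f(4)=5.

Final answer: 5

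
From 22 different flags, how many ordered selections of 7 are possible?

P(22,7) = 22!/(22-7)! = 22!/15!.

Final answer: P(22,7) = 859541760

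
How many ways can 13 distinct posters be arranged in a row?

The number of ways to arrange 13 distinct objects is 13!.

Final answer: 13! = 6227020800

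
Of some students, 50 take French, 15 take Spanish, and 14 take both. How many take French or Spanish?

|A union B| = |A| + |B| - |A intersect B| = 50 + 15 - 14.

Final answer: 51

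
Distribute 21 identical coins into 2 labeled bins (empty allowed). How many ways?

Stars and bars: C(n+k-1, k-1) = C(22,1).

Final answer: C(22,1) = 22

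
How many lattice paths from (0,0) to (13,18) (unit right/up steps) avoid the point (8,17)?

Total paths to (13,18): C(31,18) = 206253075.
Paths through (8,17): C(25,17) x C(6,1) = 6489450.
Avoiding (8,17): 206253075 - 6489450.

Final answer: 199763625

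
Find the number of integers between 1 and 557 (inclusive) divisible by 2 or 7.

Multiples of 2: 278. Multiples of 7: 79. Of both (lcm=14): 39.
By inclusion-exclusion: 278 + 79 - 39.

Final answer: 318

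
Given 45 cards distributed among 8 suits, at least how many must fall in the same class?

By pigeonhole with 45 objects and 8 categories: ceiling(45/8).

Final answer: 6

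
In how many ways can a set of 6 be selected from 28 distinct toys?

C(28,6) = 28!/(6! x 22!).

Final answer: \binom{28}{6} = 376740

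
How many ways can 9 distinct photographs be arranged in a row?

The number of ways to arrange 9 distinct objects is 9!.

Final answer: 9! = 362880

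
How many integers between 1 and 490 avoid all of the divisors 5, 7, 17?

|div by 5|=98, |div by 7|=70, |div by 17|=28.
|div by 5&7|=14, |div by 5&17|=5, |div by 7&17|=4, |div by all|=0.
By inclusion-exclusion, divisible by at least one: 98+70+28-14-5-4+0 = 173.
Not divisible by any: 490 - 173.

Final answer: 317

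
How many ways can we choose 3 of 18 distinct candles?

C(18,3) = 18!/(3! x (18-3)!).

Final answer: C(18,3) = 816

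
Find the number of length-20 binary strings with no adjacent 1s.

A valid string ends in 0 (append to any length-(n-1) valid string) or in 01 (append to any length-(n-2) valid string), so a(n) = a(n-1) + a(n-2) with a(1)=2, a(2)=3.
Building up term by term: a(1)=2, a(2)=3, a(3)=5, a(4)=8, a(5)=13, a(6)=21, a(7)=34, a(8)=55, a(9)=89, a(10)=144, a(11)=233, a(12)=377, a(13)=610, a(14)=987, a(15)=1597, a(16)=2584, a(17)=4181, a(18)=6765, a(19)=10946, a(20)=17711.

Final answer: 17711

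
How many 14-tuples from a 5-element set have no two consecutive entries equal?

First character: 5 choices. Each subsequent: 4 choices (must differ from the previous one).
Total: 5 x 4^13.

Final answer: 5 x 4^{13} = 335544320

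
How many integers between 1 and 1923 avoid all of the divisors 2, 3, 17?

|div by 2|=961, |div by 3|=641, |div by 17|=113.
|div by 2&3|=320, |div by 2&17|=56, |div by 3&17|=37, |div by all|=18.
By inclusion-exclusion, divisible by at least one: 961+641+113-320-56-37+18 = 1320.
Not divisible by any: 1923 - 1320.

Final answer: 603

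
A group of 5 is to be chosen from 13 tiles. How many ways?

C(13,5) = 13!/(5! x (13-5)!).

Final answer: C(13,5) = 1287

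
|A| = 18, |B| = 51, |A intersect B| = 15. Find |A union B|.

|A union B| = |A| + |B| - |A intersect B| = 18 + 51 - 15.

Final answer: 54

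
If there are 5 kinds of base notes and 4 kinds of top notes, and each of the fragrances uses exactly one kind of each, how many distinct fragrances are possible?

By the multiplication principle: 5 x 4.

Final answer: 20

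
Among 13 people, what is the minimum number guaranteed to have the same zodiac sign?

There are 12 possible values for zodiac sign. With 13 people and 12 categories, by pigeonhole: ceiling(13/12).

Final answer: 2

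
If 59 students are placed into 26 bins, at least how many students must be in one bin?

By the pigeonhole principle: ceiling(59/26).

Final answer: 3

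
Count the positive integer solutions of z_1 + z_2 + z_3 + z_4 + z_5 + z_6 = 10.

Substitute z'_i = z_i - 1 (so z'_i >= 0). Then sum z'_i = 10 - 6 = 4.
Stars and bars: C(4+6-1, 6-1) = C(9,5).

Final answer: C(9,5) = 126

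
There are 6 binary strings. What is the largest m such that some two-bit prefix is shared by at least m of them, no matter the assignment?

There are 4 possible values for two-bit prefix. With 6 binary strings and 4 categories, by pigeonhole: ceiling(6/4).

Final answer: 2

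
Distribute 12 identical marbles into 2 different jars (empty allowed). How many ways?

Stars and bars: C(n+k-1, k-1) = C(13,1).

Final answer: C(13,1) = 13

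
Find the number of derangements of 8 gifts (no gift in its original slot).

D(n) = (n-1)(D(n-1) + D(n-2)), D(0)=1, D(1)=0.
D(2) = 1 x (0 + 1) = 1
D(3) = 2 x (1 + 0) = 2
D(4) = 3 x (2 + 1) = 9
D(5) = 4 x (9 + 2) = 44
D(6) = 5 x (44 + 9) = 265
D(7) = 6 x (265 + 44) = 1854
D(8) = 7 x (D(7) + D(6)) = 7 x (1854 + 265)

Final answer: D(8) = 14833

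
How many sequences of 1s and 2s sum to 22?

Let f(n) count the ways. The last step is size 1 or 2, so f(n) = f(n-1) + f(n-2) with f(1)=1, f(2)=2.
Building up term by term: f(1)=1, f(2)=2, f(3)=3, f(4)=5, f(5)=8, f(6)=13, f(7)=21, f(8)=34, f(9)=55, f(10)=89, f(11)=144, f(12)=233, f(13)=377, f(14)=610, f(15)=987, f(16)=1597, f(17)=2584, f(18)=4181, f(19)=6765, f(20)=10946, f(21)=17711, f(22)=28657.

Final answer: 28657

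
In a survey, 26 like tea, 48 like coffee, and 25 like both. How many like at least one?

|A union B| = |A| + |B| - |A intersect B| = 26 + 48 - 25.

Final answer: 49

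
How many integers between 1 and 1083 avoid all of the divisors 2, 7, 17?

|div by 2|=541, |div by 7|=154, |div by 17|=63.
|div by 2&7|=77, |div by 2&17|=31, |div by 7&17|=9, |div by all|=4.
By inclusion-exclusion, divisible by at least one: 541+154+63-77-31-9+4 = 645.
Not divisible by any: 1083 - 645.

Final answer: 438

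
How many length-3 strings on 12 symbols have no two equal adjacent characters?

Let g(n) count such strings. g(1) = 12, and each valid string of length n-1 extends in 11 ways (any symbol but the last), so g(n) = 11 g(n-1).
Total: g(3) = 12 x 11^2.

Final answer: 12 x 11^{2} = 1452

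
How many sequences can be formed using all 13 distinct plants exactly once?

The number of ways to arrange 13 distinct objects is 13!.

Final answer: 13! = 6227020800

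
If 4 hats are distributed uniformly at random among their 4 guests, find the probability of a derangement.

D(n) = (n-1)(D(n-1) + D(n-2)), D(0)=1, D(1)=0.
Building up: D(2)=1, D(3)=2, D(4)=9.
Total arrangements: 4! = 24.
Probability = D(4)/4! = 3/8.

Final answer: D(4)/4! = 9/24 = 0.375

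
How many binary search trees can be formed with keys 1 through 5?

This is a standard Catalan-number count: the answer is C_n. Here n = 5.
C_n = C(2n,n)/(n+1), so C_{5} = C(10,5)/6 = 252/6.

Final answer: C_{5} = 42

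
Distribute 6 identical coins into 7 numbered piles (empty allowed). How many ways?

Stars and bars: C(n+k-1, k-1) = C(12,6).

Final answer: C(12,6) = 924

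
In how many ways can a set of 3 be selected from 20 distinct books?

C(20,3) = 20!/(3! x (20-3)!).

Final answer: C(20,3) = 1140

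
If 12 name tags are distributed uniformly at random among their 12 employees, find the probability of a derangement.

Use the recurrence D(n) = (n-1)(D(n-1) + D(n-2)) with D(0)=1, D(1)=0.
Building up: D(2)=1, D(3)=2, D(4)=9, D(5)=44, D(6)=265, D(7)=1854, D(8)=14833, D(9)=133496, D(10)=1334961, D(11)=14684570, D(12)=176214841.
Total arrangements: 12! = 479001600.
Probability = D(12)/12! = 16019531/43545600.

Final answer: D(12)/12! = 176214841/479001600 = 0.367879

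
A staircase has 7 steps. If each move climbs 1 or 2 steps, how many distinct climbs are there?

Condition on the final move: it is a 1-step (f(n-1) ways to get there) or a 2-step (f(n-2) ways), so f(n) = f(n-1) + f(n-2), with f(1)=1, f(2)=2.
Computing successive values: f(1)=1, f(2)=2, f(3)=3, f(4)=5, f(5)=8, f(6)=13, f(7)=21.

Final answer: 21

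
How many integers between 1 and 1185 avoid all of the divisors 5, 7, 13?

|div by 5|=237, |div by 7|=169, |div by 13|=91.
|div by 5&7|=33, |div by 5&13|=18, |div by 7&13|=13, |div by all|=2.
By inclusion-exclusion, divisible by at least one: 237+169+91-33-18-13+2 = 435.
Not divisible by any: 1185 - 435.

Final answer: 750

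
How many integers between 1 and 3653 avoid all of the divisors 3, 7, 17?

|div by 3|=1217, |div by 7|=521, |div by 17|=214.
|div by 3&7|=173, |div by 3&17|=71, |div by 7&17|=30, |div by all|=10.
By inclusion-exclusion, divisible by at least one: 1217+521+214-173-71-30+10 = 1688.
Not divisible by any: 3653 - 1688.

Final answer: 1965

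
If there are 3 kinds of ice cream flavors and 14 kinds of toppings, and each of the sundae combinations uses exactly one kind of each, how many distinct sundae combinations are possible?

By the multiplication principle: 3 x 14.

Final answer: 42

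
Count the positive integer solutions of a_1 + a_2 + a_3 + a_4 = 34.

Substitute a'_i = a_i - 1 (so a'_i >= 0). Then sum a'_i = 34 - 4 = 30.
Stars and bars: C(30+4-1, 4-1) = C(33,3).

Final answer: C(33,3) = 5456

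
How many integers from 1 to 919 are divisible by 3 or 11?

Multiples of 3: 306. Multiples of 11: 83. Of both (lcm=33): 27.
By inclusion-exclusion: 306 + 83 - 27.

Final answer: 362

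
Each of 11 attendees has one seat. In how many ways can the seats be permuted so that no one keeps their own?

Derangements satisfy D(n) = (n-1)(D(n-1) + D(n-2)), starting from D(0)=1, D(1)=0.
D(2) = 1 x (0 + 1) = 1
D(3) = 2 x (1 + 0) = 2
D(4) = 3 x (2 + 1) = 9
D(5) = 4 x (9 + 2) = 44
D(6) = 5 x (44 + 9) = 265
D(7) = 6 x (265 + 44) = 1854
D(8) = 7 x (1854 + 265) = 14833
D(9) = 8 x (14833 + 1854) = 133496
D(10) = 9 x (133496 + 14833) = 1334961
D(11) = 10 x (D(10) + D(9)) = 10 x (1334961 + 133496)

Final answer: D(11) = 14684570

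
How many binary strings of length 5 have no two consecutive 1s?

Classify by the final bit: ...0 gives a(n-1) strings, ...01 gives a(n-2) strings. Thus a(n) = a(n-1) + a(n-2) with a(1)=2, a(2)=3.
Computing successive values: a(1)=2, a(2)=3, a(3)=5, a(4)=8, a(5)=13.

Final answer: 13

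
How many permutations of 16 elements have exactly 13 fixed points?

Choose which 13 elements are fixed: C(16,13) = 560.
Derange the remaining 3 using D(j) = (j-1)(D(j-1) + D(j-2)), D(0)=1, D(1)=0: D(2)=1, D(3)=2.
Total: 560 x 2.

Final answer: C(16,13) D(3) = 1120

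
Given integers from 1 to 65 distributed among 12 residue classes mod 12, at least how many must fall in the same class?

By pigeonhole with 65 objects and 12 categories: ceiling(65/12).

Final answer: 6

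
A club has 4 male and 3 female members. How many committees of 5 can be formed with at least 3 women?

Sum over valid woman counts:
C(3,3)C(4,2).

Final answer: 6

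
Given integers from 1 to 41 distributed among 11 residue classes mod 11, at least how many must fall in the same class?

By pigeonhole with 41 objects and 11 categories: ceiling(41/11).

Final answer: 4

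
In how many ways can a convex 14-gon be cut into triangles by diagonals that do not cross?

The structures are counted by the Catalan number C_n. Here n = 14 - 2 = 12.
C_n = C(2n,n) - C(2n,n+1), so C_{12} = C(24,12) - C(24,13) = 2704156 - 2496144.

Final answer: C_{12} = 208012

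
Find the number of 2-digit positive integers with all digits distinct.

First digit: 9 (not 0). Second: 9 (not first). Third: 8, etc.
Total: 9 x 9.

Final answer: 81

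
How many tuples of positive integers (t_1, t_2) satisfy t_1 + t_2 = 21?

Substitute t'_i = t_i - 1 (so t'_i >= 0). Then sum t'_i = 21 - 2 = 19.
Stars and bars: C(19+2-1, 2-1) = C(20,1).

Final answer: C(20,1) = 20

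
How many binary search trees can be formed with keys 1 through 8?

This is a standard Catalan-number count: the answer is C_n. Here n = 8.
C_n = C(2n,n)/(n+1), so C_{8} = C(16,8)/9 = 12870/9.

Final answer: C_{8} = 1430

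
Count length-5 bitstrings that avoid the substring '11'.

Classify by the final bit: ...0 gives a(n-1) strings, ...01 gives a(n-2) strings. Thus a(n) = a(n-1) + a(n-2) with a(1)=2, a(2)=3.
Computing successive values: a(1)=2, a(2)=3, a(3)=5, a(4)=8, a(5)=13.

Final answer: 13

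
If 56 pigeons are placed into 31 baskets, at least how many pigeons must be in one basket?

By the pigeonhole principle: ceiling(56/31).

Final answer: 2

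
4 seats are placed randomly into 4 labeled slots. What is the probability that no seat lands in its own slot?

Derangements satisfy D(n) = (n-1)(D(n-1) + D(n-2)), starting from D(0)=1, D(1)=0.
Building up: D(2)=1, D(3)=2, D(4)=9.
Total arrangements: 4! = 24.
Probability = D(4)/4! = 3/8.

Final answer: D(4)/4! = 9/24 = 0.375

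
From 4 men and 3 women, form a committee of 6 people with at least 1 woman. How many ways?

Sum over valid woman counts:
C(3,2)C(4,4) = 3
C(3,3)C(4,3) = 4
Total: 3 + 4.

Final answer: 7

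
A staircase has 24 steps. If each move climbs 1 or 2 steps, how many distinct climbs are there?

Let f(n) count the ways. The last step is size 1 or 2, so f(n) = f(n-1) + f(n-2) with f(1)=1, f(2)=2.
Building up term by term: f(1)=1, f(2)=2, f(3)=3, f(4)=5, f(5)=8, f(6)=13, f(7)=21, f(8)=34, f(9)=55, f(10)=89, f(11)=144, f(12)=233, f(13)=377, f(14)=610, f(15)=987, f(16)=1597, f(17)=2584, f(18)=4181, f(19)=6765, f(20)=10946, f(21)=17711, f(22)=28657, f(23)=46368, f(24)=75025.

Final answer: 75025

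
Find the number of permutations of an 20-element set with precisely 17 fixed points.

Choose which 17 elements are fixed: C(20,17) = 1140.
Derange the remaining 3 using D(j) = (j-1)(D(j-1) + D(j-2)), D(0)=1, D(1)=0: D(2)=1, D(3)=2.
Total: 1140 x 2.

Final answer: C(20,17) D(3) = 2280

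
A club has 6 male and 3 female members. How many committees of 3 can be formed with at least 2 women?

Sum over valid woman counts:
C(3,2)C(6,1) = 18
C(3,3)C(6,0) = 1
Total: 18 + 1.

Final answer: 19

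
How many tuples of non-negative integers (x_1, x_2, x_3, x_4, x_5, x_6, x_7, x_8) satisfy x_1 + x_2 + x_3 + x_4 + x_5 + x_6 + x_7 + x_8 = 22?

Stars and bars with 22 stars and 7 bars:
C(22+8-1, 8-1) = C(29,7).

Final answer: C(29,7) = 1560780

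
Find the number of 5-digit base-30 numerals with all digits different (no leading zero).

First digit: 29 (nonzero). Second: 29 (not first). Third: 28, etc.
Total: 29 x 29 x 28 x 27 x 26.

Final answer: 16530696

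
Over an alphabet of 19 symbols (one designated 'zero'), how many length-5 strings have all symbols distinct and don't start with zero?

First digit: 18 (nonzero). Second: 18 (not first). Third: 17, etc.
Total: 18 x 18 x 17 x 16 x 15.

Final answer: 1321920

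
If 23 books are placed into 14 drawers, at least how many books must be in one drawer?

By the pigeonhole principle: ceiling(23/14).

Final answer: 2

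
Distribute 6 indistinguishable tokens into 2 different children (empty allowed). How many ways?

Stars and bars: C(n+k-1, k-1) = C(7,1).

Final answer: C(7,1) = 7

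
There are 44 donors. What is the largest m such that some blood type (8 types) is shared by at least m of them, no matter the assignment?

There are 8 possible values for blood type (8 types). With 44 donors and 8 categories, by pigeonhole: ceiling(44/8).

Final answer: 6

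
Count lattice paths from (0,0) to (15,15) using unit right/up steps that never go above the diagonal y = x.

Total monotonic paths to (15,15): C(30,15) = 155117520.
Paths that cross above y=x (reflection bijection): C(30,16) = 145422675.
Valid Dyck paths: 155117520 - 145422675.
(Check: C(30,15) - C(30,16) = C(30,15)/16, the Catalan number C_{15}.)

Final answer: C_{15} = 9694845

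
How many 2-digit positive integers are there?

The leading digit cannot be 0 (9 options); the other 1 digit can be anything (10 options each).
Total: 9 x 10^1.

Final answer: 90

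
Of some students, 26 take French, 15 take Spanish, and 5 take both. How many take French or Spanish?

|A union B| = |A| + |B| - |A intersect B| = 26 + 15 - 5.

Final answer: 36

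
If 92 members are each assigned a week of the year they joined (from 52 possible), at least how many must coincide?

There are 52 possible values for week of the year they joined. With 92 members and 52 categories, by pigeonhole: ceiling(92/52).

Final answer: 2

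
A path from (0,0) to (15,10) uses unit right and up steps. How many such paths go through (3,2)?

Paths (0,0)->(3,2): C(5,2) = 10.
Paths (3,2)->(15,10): C(20,8) = 125970.
By multiplication principle: 10 x 125970.

Final answer: 1259700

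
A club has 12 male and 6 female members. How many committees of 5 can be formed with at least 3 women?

Sum over valid woman counts:
C(6,3)C(12,2) = 1320
C(6,4)C(12,1) = 180
C(6,5)C(12,0) = 6
Total: 1320 + 180 + 6.

Final answer: 1506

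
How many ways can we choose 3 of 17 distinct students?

C(17,3) = 17!/(3! x (17-3)!).

Final answer: C(17,3) = 680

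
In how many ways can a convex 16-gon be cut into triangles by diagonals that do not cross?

The structures are counted by the Catalan number C_n. Here n = 16 - 2 = 14.
C_n = C(2n,n) - C(2n,n+1), so C_{14} = C(28,14) - C(28,15) = 40116600 - 37442160.

Final answer: C_{14} = 2674440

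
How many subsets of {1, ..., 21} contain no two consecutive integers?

Let a(n) count such subsets of {1, ..., n}. Either n is excluded (a(n-1) ways) or n is included, forcing n-1 out (a(n-2) ways), so a(n) = a(n-1) + a(n-2) with a(1)=2, a(2)=3.
Computing successive values: a(1)=2, a(2)=3, a(3)=5, a(4)=8, a(5)=13, a(6)=21, a(7)=34, a(8)=55, a(9)=89, a(10)=144, a(11)=233, a(12)=377, a(13)=610, a(14)=987, a(15)=1597, a(16)=2584, a(17)=4181, a(18)=6765, a(19)=10946, a(20)=17711, a(21)=28657.

Final answer: 28657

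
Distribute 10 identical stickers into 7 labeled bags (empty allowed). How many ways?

Stars and bars: C(n+k-1, k-1) = C(16,6).

Final answer: C(16,6) = 8008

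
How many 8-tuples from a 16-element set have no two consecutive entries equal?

Let g(n) count such strings. g(1) = 16, and each valid string of length n-1 extends in 15 ways (any symbol but the last), so g(n) = 15 g(n-1).
Total: g(8) = 16 x 15^7.

Final answer: 16 x 15^{7} = 2733750000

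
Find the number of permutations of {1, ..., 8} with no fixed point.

Use the recurrence D(n) = (n-1)(D(n-1) + D(n-2)) with D(0)=1, D(1)=0.
D(2) = 1 x (0 + 1) = 1
D(3) = 2 x (1 + 0) = 2
D(4) = 3 x (2 + 1) = 9
D(5) = 4 x (9 + 2) = 44
D(6) = 5 x (44 + 9) = 265
D(7) = 6 x (265 + 44) = 1854
D(8) = 7 x (D(7) + D(6)) = 7 x (1854 + 265)

Final answer: D(8) = 14833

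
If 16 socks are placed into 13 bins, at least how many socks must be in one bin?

By the pigeonhole principle: ceiling(16/13).

Final answer: 2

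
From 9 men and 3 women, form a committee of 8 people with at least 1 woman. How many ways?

Sum over valid woman counts:
C(3,1)C(9,7) = 108
C(3,2)C(9,6) = 252
C(3,3)C(9,5) = 126
Total: 108 + 252 + 126.

Final answer: 486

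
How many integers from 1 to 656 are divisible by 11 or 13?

Multiples of 11: 59. Multiples of 13: 50. Of both (lcm=143): 4.
By inclusion-exclusion: 59 + 50 - 4.

Final answer: 105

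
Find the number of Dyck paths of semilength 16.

Total monotonic paths to (16,16): C(32,16) = 601080390.
By the reflection principle, paths that go above the diagonal number C(32,17) = 565722720.
Valid Dyck paths: 601080390 - 565722720.
(Check: C(32,16) - C(32,17) = C(32,16)/17, the Catalan number C_{16}.)

Final answer: C_{16} = 35357670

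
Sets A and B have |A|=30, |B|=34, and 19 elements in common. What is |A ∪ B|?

|A union B| = |A| + |B| - |A intersect B| = 30 + 34 - 19.

Final answer: 45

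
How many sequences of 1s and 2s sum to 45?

Condition on the final move: it is a 1-step (f(n-1) ways to get there) or a 2-step (f(n-2) ways), so f(n) = f(n-1) + f(n-2), with f(1)=1, f(2)=2.
Iterating the recurrence: f(1)=1, f(2)=2, f(3)=3, f(4)=5, f(5)=8, f(6)=13, f(7)=21, f(8)=34, f(9)=55, f(10)=89, f(11)=144, f(12)=233, f(13)=377, f(14)=610, f(15)=987, f(16)=1597, f(17)=2584, f(18)=4181, f(19)=6765, f(20)=10946, f(21)=17711, f(22)=28657, f(23)=46368, f(24)=75025, f(25)=121393, f(26)=196418, f(27)=317811, f(28)=514229, f(29)=832040, f(30)=1346269, f(31)=2178309, f(32)=3524578, f(33)=5702887, f(34)=9227465, f(35)=14930352, f(36)=24157817, f(37)=39088169, f(38)=63245986, f(39)=102334155, f(40)=165580141, f(41)=267914296, f(42)=433494437, f(43)=701408733, f(44)=1134903170, f(45)=1836311903.

Final answer: 1836311903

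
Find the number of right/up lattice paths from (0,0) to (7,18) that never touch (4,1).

Total paths to (7,18): C(25,18) = 480700.
Paths through (4,1): C(5,1) x C(20,17) = 5700.
Avoiding (4,1): 480700 - 5700.

Final answer: 475000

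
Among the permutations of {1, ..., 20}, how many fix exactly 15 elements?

Choose which 15 elements are fixed: C(20,15) = 15504.
Derange the remaining 5 using D(j) = (j-1)(D(j-1) + D(j-2)), D(0)=1, D(1)=0: D(2)=1, D(3)=2, D(4)=9, D(5)=44.
Total: 15504 x 44.

Final answer: C(20,15) D(5) = 682176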